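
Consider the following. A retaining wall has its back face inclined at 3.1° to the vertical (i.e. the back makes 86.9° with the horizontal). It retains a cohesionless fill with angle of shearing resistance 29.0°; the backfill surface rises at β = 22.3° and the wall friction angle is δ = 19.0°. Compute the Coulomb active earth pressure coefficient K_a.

K_a = sin²(α+φ) / [sin²α · sin(α−δ) · (1 + √{sin(φ+δ)sin(φ−β) / (sin(α−δ)sin(α+β))})²].
With α = 86.9°, φ = 29.0°, δ = 19.0°, β = 22.3°: K_a = 0.5067.

0.507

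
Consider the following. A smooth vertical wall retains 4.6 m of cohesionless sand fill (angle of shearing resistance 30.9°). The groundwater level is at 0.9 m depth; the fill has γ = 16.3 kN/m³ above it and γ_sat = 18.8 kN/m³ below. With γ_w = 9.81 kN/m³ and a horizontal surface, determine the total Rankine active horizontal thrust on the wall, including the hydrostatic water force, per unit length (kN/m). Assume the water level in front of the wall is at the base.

106 kN/m

K_a = tan²(45° − φ/2) = 0.3214.
γ' = 18.8 − 9.81 = 8.990 kN/m³. Depth below WT = 3.7 m.
σ'_h at WT = K_a γ d_w = 4.715 kPa; at base = 4.715 + K_a γ' × 3.7 = 15.41 kPa.
P₁ (0–0.9 m) = ½×4.715×0.9 = 2.122. P₂ (0.9–4.6 m) = ½(4.715+15.41)×3.7 = 37.22.
P_w = ½ γ_w h₂² = 0.5×9.81×3.7² = 67.15. Total = 2.122+37.22+67.15 = 106.5 kN/m.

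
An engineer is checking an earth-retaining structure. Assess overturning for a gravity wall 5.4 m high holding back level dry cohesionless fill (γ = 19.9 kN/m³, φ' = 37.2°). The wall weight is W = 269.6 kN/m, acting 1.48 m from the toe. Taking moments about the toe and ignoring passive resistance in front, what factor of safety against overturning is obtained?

K_a = tan²(45° − 37.2°/2) = 0.2464.
P_a = ½K_aγH² = 0.5×0.2464×19.9×5.4² = 71.50 kN/m, acting at H/3 = 1.800 m above the base.
Overturning moment M_o = P_a × H/3 = 71.50 × 1.800 = 128.7.
Resisting moment M_r = W × 1.48 = 269.6 × 1.48 = 399.0.
FS_overturning = M_r/M_o = 399.0/128.7 = 3.100.

3.10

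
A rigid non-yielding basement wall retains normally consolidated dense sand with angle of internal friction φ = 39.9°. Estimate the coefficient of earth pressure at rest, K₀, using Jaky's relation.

0.359

K₀ = 1 − sin φ' = 1 − sin 39.9° = 0.3586.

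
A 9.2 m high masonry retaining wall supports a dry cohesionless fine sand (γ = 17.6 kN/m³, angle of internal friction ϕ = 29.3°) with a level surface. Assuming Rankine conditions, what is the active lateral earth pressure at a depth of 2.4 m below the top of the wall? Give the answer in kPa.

14.5 kPa

K_a = (1 − sin φ)/(1 + sin φ) = 0.3428.
σ_h = K_a γ z = 0.3428 × 17.6 × 2.4 = 14.48 kPa.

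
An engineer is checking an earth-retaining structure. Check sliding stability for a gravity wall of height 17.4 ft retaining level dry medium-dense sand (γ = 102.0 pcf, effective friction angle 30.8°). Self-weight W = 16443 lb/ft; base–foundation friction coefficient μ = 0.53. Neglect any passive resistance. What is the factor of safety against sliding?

K_a = tan²(45° − 30.8°/2) = 0.3227.
P_a = ½K_aγH² = 0.5×0.3227×102.0×17.4² = 4983 lb/ft, acting at H/3 = 5.800 ft above the base.
FS_sliding = μW / P_a = 0.53×16443 / 4983 = 1.749.

1.75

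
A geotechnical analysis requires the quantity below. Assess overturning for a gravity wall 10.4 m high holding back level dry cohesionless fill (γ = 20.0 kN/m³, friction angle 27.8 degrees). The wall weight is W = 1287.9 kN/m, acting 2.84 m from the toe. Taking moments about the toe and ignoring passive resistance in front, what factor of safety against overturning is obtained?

K_a = tan²(45° − 27.8°/2) = 0.3639.
P_a = ½K_aγH² = 0.5×0.3639×20.0×10.4² = 393.6 kN/m, acting at H/3 = 3.467 m above the base.
Overturning moment M_o = P_a × H/3 = 393.6 × 3.467 = 1364.
Resisting moment M_r = W × 2.84 = 1287.9 × 2.84 = 3658.
FS_overturning = M_r/M_o = 3658/1364 = 2.681.

2.68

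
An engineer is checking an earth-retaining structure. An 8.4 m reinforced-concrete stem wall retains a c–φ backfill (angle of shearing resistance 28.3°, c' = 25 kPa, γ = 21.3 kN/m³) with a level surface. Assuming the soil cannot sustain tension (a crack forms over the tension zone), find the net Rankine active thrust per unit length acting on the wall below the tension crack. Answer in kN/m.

K_a = 0.3568; √K_a = 0.5973.
Tension-crack depth z_c = 2c/(γ√K_a) = 2×25/(21.3×0.5973) = 3.930 m.
σ_a at base = K_a γ H − 2c√K_a = 0.3568×21.3×8.4 − 2×25×0.5973 = 33.97 kPa.
P_a = ½ × 33.97 × (H − z_c) = 0.5×33.97×4.470 = 75.92 kN/m.

75.9 kN/m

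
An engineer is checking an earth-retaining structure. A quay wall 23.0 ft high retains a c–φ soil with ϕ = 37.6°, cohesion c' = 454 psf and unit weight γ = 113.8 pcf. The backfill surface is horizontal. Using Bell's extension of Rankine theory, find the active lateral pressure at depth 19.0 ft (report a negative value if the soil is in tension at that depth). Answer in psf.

76.7 psf

K_a = (1 − sin φ)/(1 + sin φ) = 0.2421.
σ_a = K_a γ z − 2c√K_a = 0.2421×113.8×19.0 − 2×454×0.4921 = 76.73 psf.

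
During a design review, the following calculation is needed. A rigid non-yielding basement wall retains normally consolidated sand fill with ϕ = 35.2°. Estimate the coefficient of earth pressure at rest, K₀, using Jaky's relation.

K₀ = 1 − sin φ' = 1 − sin 35.2° = 0.4236.

0.424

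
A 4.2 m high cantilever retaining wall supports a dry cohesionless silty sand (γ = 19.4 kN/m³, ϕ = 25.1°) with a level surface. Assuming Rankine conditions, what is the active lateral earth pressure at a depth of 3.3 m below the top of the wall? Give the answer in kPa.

25.9 kPa

K_a = (1 − sin φ)/(1 + sin φ) = 0.4043.
σ_h = K_a γ z = 0.4043 × 19.4 × 3.3 = 25.88 kPa.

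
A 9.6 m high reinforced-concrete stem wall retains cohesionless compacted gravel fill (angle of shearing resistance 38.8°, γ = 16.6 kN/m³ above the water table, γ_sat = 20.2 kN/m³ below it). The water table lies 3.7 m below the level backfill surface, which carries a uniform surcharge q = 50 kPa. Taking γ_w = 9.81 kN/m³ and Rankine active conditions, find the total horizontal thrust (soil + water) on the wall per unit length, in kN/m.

432 kN/m

K_a = tan²(45° − φ/2) = 0.2296.
γ' = 20.2 − 9.81 = 10.39 kN/m³. h₂ = H − d_w = 5.9 m.
σ'_h: at surface K_a·q = 11.48; at WT K_a(q+γd_w) = 25.58; at base K_a(q+γd_w+γ'h₂) = 39.65 kPa.
P₁ = ½(11.48+25.58)×3.7 = 68.55; P₂ = ½(25.58+39.65)×5.9 = 192.4; P_w = ½γ_w h₂² = 170.7.
Total = 68.55+192.4+170.7 = 431.7 kN/m.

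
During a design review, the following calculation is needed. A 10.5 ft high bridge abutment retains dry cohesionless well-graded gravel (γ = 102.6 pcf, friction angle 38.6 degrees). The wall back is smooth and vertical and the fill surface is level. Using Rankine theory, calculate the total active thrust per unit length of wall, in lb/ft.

K_a = tan²(45° − φ/2) = 0.2316.
P_a = ½ K_a γ H² = 0.5 × 0.2316 × 102.6 × 10.5² = 1310 lb/ft.

1310 lb/ft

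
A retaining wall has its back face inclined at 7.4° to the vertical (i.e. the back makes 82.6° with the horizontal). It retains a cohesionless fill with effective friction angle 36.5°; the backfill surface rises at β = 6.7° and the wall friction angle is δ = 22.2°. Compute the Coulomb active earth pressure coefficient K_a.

K_a = sin²(α+φ) / [sin²α · sin(α−δ) · (1 + √{sin(φ+δ)sin(φ−β) / (sin(α−δ)sin(α+β))})²].
With α = 82.6°, φ = 36.5°, δ = 22.2°, β = 6.7°: K_a = 0.3094.

0.309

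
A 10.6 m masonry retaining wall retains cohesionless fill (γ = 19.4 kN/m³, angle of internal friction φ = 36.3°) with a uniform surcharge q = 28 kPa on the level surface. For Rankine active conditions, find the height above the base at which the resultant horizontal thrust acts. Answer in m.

K_a = 0.2563.
Triangular part P₁ = ½K_aγH² = 279.3 at H/3 = 3.533 m; rectangular part P₂ = K_a q H = 76.06 at H/2 = 5.300 m.
ȳ = (P₁·3.533 + P₂·5.300)/(P₁+P₂) = 3.911 m.

3.91 m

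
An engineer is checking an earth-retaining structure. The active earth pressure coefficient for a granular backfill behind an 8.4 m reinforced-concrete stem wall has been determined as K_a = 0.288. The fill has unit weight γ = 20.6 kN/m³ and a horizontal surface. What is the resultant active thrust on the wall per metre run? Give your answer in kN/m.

P = ½ K_a γ H² = 0.5 × 0.288 × 20.6 × 8.4² = 209.3 kN/m.

209 kN/m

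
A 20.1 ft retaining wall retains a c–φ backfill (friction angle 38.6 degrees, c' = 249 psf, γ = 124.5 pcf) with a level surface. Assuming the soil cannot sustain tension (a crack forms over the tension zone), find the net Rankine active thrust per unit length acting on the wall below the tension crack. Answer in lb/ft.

2000 lb/ft

K_a = 0.2316; √K_a = 0.4813.
Tension-crack depth z_c = 2c/(γ√K_a) = 2×249/(124.5×0.4813) = 8.311 ft.
σ_a at base = K_a γ H − 2c√K_a = 0.2316×124.5×20.1 − 2×249×0.4813 = 339.9 psf.
P_a = ½ × 339.9 × (H − z_c) = 0.5×339.9×11.79 = 2004 lb/ft.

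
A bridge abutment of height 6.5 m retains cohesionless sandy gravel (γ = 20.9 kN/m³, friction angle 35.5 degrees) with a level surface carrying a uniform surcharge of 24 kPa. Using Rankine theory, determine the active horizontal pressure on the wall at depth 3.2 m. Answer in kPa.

K_a = (1 − sin φ)/(1 + sin φ) = 0.2653.
σ_v = γz + q = 20.9 × 3.2 + 24 = 90.88 kPa.
σ_h = K_a σ_v = 0.2653 × 90.88 = 24.11 kPa.

24.1 kPa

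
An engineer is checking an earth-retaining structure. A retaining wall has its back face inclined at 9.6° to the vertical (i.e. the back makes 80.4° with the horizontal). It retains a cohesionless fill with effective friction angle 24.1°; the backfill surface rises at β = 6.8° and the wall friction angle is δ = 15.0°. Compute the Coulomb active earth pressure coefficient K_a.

K_a = sin²(α+φ) / [sin²α · sin(α−δ) · (1 + √{sin(φ+δ)sin(φ−β) / (sin(α−δ)sin(α+β))})²].
With α = 80.4°, φ = 24.1°, δ = 15.0°, β = 6.8°: K_a = 0.5013.

0.501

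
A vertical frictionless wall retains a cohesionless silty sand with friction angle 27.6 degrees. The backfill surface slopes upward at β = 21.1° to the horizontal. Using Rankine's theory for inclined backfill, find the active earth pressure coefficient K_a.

K_a = cos β · (cos β − √(cos²β − cos²φ)) / (cos β + √(cos²β − cos²φ)).
cos β = 0.9330, cos φ = 0.8862, √(cos²β − cos²φ) = 0.2916.
K_a = 0.9330 × (0.9330 − 0.2916)/(0.9330 + 0.2916) = 0.4886.

0.489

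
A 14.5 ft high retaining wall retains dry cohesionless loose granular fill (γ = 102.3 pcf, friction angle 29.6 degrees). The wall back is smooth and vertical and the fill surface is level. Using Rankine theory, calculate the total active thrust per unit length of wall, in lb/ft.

3640 lb/ft

K_a = tan²(45° − φ/2) = 0.3387.
P_a = ½ K_a γ H² = 0.5 × 0.3387 × 102.3 × 14.5² = 3643 lb/ft.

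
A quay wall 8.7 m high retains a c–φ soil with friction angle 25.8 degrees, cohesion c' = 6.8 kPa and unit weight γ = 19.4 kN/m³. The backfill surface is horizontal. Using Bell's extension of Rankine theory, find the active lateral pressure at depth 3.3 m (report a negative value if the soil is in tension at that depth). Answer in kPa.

16.7 kPa

K_a = (1 − sin φ)/(1 + sin φ) = 0.3935.
σ_a = K_a γ z − 2c√K_a = 0.3935×19.4×3.3 − 2×6.8×0.6273 = 16.66 kPa.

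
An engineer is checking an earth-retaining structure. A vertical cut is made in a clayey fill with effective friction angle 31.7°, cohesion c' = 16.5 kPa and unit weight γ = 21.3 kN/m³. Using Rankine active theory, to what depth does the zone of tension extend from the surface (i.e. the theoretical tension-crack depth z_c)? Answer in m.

K_a = tan²(45° − 31.7°/2) = 0.3111; √K_a = 0.5577.
The active pressure is zero where K_a γ z = 2c√K_a, so z_c = 2c/(γ√K_a) = 2×16.5/(21.3×0.5577) = 2.778 m.

2.78 m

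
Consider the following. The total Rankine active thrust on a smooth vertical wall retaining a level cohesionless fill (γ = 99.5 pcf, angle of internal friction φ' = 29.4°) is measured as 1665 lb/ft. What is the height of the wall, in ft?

K_a = 0.3415. P_a = ½ K_a γ H² ⇒ H = √(2P_a/(K_a γ)).
H = √(2×1665/(0.3415×99.5)) = 9.900 ft.

9.90 ft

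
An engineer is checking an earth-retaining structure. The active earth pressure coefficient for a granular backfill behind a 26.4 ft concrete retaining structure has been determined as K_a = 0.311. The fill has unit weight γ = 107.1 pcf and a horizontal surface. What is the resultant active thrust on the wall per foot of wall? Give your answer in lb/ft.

P = ½ K_a γ H² = 0.5 × 0.311 × 107.1 × 26.4² = 11610 lb/ft.

11600 lb/ft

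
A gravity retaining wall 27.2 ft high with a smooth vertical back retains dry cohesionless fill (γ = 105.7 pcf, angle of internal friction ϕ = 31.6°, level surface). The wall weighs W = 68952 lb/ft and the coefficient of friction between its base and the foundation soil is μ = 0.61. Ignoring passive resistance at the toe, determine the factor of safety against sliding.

K_a = tan²(45° − 31.6°/2) = 0.3123.
P_a = ½K_aγH² = 0.5×0.3123×105.7×27.2² = 12210 lb/ft, acting at H/3 = 9.067 ft above the base.
FS_sliding = μW / P_a = 0.61×68952 / 12210 = 3.444.

3.44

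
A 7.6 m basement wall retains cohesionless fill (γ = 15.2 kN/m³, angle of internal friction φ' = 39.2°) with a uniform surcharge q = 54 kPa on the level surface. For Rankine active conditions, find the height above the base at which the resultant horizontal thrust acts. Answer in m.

3.15 m

K_a = 0.2255.
Triangular part P₁ = ½K_aγH² = 98.98 at H/3 = 2.533 m; rectangular part P₂ = K_a q H = 92.53 at H/2 = 3.800 m.
ȳ = (P₁·2.533 + P₂·3.800)/(P₁+P₂) = 3.145 m.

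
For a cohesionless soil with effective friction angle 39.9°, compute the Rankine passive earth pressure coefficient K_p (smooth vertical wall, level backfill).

K_p = (1 + sin φ)/(1 − sin φ) = tan²(45° + 39.9°/2) = 4.578.

4.58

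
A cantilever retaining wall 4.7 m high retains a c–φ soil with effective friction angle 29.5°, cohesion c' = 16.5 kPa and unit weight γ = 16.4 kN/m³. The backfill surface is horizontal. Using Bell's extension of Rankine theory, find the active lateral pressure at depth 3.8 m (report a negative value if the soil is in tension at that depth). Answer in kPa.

1.95 kPa

K_a = (1 − sin φ)/(1 + sin φ) = 0.3401.
σ_a = K_a γ z − 2c√K_a = 0.3401×16.4×3.8 − 2×16.5×0.5832 = 1.950 kPa.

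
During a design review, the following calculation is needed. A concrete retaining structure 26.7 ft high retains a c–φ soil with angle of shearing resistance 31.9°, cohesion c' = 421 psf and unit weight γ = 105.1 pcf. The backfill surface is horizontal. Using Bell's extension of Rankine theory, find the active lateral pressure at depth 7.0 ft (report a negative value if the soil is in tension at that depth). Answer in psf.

K_a = (1 − sin φ)/(1 + sin φ) = 0.3085.
σ_a = K_a γ z − 2c√K_a = 0.3085×105.1×7.0 − 2×421×0.5555 = -240.7 psf.

-241 psf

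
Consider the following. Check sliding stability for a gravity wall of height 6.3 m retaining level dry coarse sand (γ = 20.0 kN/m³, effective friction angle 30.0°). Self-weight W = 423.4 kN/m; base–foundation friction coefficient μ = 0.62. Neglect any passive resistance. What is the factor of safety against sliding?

K_a = tan²(45° − 30.0°/2) = 0.3333.
P_a = ½K_aγH² = 0.5×0.3333×20.0×6.3² = 132.3 kN/m, acting at H/3 = 2.100 m above the base.
FS_sliding = μW / P_a = 0.62×423.4 / 132.3 = 1.984.

1.98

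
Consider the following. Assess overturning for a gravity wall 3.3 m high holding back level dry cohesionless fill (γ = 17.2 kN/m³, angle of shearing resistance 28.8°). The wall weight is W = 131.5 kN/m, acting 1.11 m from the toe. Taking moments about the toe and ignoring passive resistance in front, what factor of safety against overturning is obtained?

K_a = tan²(45° − 28.8°/2) = 0.3498.
P_a = ½K_aγH² = 0.5×0.3498×17.2×3.3² = 32.76 kN/m, acting at H/3 = 1.100 m above the base.
Overturning moment M_o = P_a × H/3 = 32.76 × 1.100 = 36.03.
Resisting moment M_r = W × 1.11 = 131.5 × 1.11 = 146.0.
FS_overturning = M_r/M_o = 146.0/36.03 = 4.051.

4.05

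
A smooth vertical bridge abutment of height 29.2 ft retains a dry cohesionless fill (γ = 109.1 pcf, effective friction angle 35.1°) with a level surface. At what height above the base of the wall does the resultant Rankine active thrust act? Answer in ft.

9.73 ft

K_a = 0.2698.
The pressure distribution is triangular, so the resultant acts at H/3 above the base = 29.2/3 = 9.733 ft.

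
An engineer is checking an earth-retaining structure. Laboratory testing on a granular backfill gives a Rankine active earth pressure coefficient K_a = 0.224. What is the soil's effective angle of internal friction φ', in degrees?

39.3°

K_a = tan²(45° − φ/2) ⇒ 45° − φ/2 = arctan(√0.224) = 25.33°.
φ = 2(45° − 25.33°) = 39.34°.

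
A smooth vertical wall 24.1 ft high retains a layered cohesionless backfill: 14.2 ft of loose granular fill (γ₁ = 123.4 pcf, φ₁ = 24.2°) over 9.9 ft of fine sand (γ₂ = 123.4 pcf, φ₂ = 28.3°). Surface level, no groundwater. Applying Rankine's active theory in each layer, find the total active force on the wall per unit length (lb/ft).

13600 lb/ft

K_a1 = tan²(45°−24.2°/2) = 0.4185; K_a2 = tan²(45°−28.3°/2) = 0.3568.
Layer 1: σ at base = K_a1 γ₁ h₁ = 733.4 psf; P₁ = ½×733.4×14.2 = 5207.
Layer 2: σ_v at top = γ₁h₁ = 1752; σ_h top = K_a2×1752 = 625.2; σ_h base = K_a2×(1752+123.4×9.9) = 1061.
P₂ = ½(625.2+1061)×9.9 = 8347. Total P_a = 5207+8347 = 13550 lb/ft.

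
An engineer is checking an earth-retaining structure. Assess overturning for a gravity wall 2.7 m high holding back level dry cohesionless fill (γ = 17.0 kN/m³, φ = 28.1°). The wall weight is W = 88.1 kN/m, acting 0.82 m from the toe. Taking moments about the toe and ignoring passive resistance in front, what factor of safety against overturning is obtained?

3.60

K_a = tan²(45° − 28.1°/2) = 0.3596.
P_a = ½K_aγH² = 0.5×0.3596×17.0×2.7² = 22.28 kN/m, acting at H/3 = 0.9000 m above the base.
Overturning moment M_o = P_a × H/3 = 22.28 × 0.9000 = 20.05.
Resisting moment M_r = W × 0.82 = 88.1 × 0.82 = 72.24.
FS_overturning = M_r/M_o = 72.24/20.05 = 3.602.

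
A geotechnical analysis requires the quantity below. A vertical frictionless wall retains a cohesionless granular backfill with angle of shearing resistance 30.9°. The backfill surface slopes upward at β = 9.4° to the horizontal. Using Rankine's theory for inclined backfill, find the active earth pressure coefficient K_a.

K_a = cos β · (cos β − √(cos²β − cos²φ)) / (cos β + √(cos²β − cos²φ)).
cos β = 0.9866, cos φ = 0.8581, √(cos²β − cos²φ) = 0.4869.
K_a = 0.9866 × (0.9866 − 0.4869)/(0.9866 + 0.4869) = 0.3346.

0.335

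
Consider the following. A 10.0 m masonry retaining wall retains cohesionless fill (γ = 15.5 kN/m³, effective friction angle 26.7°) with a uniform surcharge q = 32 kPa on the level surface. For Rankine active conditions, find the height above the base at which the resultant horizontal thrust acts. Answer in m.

3.82 m

K_a = 0.3800.
Triangular part P₁ = ½K_aγH² = 294.5 at H/3 = 3.333 m; rectangular part P₂ = K_a q H = 121.6 at H/2 = 5.000 m.
ȳ = (P₁·3.333 + P₂·5.000)/(P₁+P₂) = 3.820 m.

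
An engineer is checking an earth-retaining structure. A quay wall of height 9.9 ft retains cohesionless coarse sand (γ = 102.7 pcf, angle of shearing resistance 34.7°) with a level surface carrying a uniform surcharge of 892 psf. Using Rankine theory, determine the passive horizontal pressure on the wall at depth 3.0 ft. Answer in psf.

4370 psf

K_p = (1 + sin φ)/(1 − sin φ) = 3.643.
σ_v = γz + q = 102.7 × 3.0 + 892 = 1200 psf.
σ_h = K_p σ_v = 3.643 × 1200 = 4372 psf.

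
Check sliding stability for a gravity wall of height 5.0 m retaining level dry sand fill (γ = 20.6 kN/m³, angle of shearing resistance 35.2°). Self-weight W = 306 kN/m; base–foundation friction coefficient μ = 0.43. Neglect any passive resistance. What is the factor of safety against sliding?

1.90

K_a = tan²(45° − 35.2°/2) = 0.2687.
P_a = ½K_aγH² = 0.5×0.2687×20.6×5.0² = 69.19 kN/m, acting at H/3 = 1.667 m above the base.
FS_sliding = μW / P_a = 0.43×306 / 69.19 = 1.902.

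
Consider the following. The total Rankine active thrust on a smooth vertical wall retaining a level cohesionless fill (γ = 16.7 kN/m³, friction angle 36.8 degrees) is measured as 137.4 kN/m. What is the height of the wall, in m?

K_a = 0.2508. P_a = ½ K_a γ H² ⇒ H = √(2P_a/(K_a γ)).
H = √(2×137.4/(0.2508×16.7)) = 8.101 m.

8.10 m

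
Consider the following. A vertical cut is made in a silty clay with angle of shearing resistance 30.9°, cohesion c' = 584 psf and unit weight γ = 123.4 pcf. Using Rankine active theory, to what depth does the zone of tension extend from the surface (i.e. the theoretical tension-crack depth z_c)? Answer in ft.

K_a = tan²(45° − 30.9°/2) = 0.3214; √K_a = 0.5669.
The active pressure is zero where K_a γ z = 2c√K_a, so z_c = 2c/(γ√K_a) = 2×584/(123.4×0.5669) = 16.70 ft.

16.7 ft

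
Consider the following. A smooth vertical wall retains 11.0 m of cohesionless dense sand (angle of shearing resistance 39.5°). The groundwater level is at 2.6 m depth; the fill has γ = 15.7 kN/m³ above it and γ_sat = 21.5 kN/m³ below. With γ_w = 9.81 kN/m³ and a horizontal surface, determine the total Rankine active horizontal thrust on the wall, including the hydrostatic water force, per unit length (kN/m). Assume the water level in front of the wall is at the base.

526 kN/m

K_a = tan²(45° − φ/2) = 0.2224.
γ' = 21.5 − 9.81 = 11.69 kN/m³. Depth below WT = 8.4 m.
σ'_h at WT = K_a γ d_w = 9.080 kPa; at base = 9.080 + K_a γ' × 8.4 = 30.92 kPa.
P₁ (0–2.6 m) = ½×9.080×2.6 = 11.80. P₂ (2.6–11.0 m) = ½(9.080+30.92)×8.4 = 168.0.
P_w = ½ γ_w h₂² = 0.5×9.81×8.4² = 346.1. Total = 11.80+168.0+346.1 = 525.9 kN/m.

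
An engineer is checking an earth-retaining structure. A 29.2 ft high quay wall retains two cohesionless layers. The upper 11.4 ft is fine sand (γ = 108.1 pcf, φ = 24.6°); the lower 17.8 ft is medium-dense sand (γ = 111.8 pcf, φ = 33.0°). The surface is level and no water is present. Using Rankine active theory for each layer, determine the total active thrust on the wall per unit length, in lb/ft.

14600 lb/ft

K_a1 = tan²(45°−24.6°/2) = 0.4121; K_a2 = tan²(45°−33.0°/2) = 0.2948.
Layer 1: σ at base = K_a1 γ₁ h₁ = 507.9 psf; P₁ = ½×507.9×11.4 = 2895.
Layer 2: σ_v at top = γ₁h₁ = 1232; σ_h top = K_a2×1232 = 363.3; σ_h base = K_a2×(1232+111.8×17.8) = 950.0.
P₂ = ½(363.3+950.0)×17.8 = 11690. Total P_a = 2895+11690 = 14580 lb/ft.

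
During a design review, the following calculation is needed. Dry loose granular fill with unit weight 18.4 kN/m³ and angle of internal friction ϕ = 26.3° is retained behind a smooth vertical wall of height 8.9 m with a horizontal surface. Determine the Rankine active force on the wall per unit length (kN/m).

K_a = tan²(45° − φ/2) = 0.3859.
P_a = ½ K_a γ H² = 0.5 × 0.3859 × 18.4 × 8.9² = 281.2 kN/m.

281 kN/m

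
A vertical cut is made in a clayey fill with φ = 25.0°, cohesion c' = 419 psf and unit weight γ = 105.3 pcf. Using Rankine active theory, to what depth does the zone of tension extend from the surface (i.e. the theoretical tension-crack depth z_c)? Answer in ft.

K_a = tan²(45° − 25.0°/2) = 0.4059; √K_a = 0.6371.
The active pressure is zero where K_a γ z = 2c√K_a, so z_c = 2c/(γ√K_a) = 2×419/(105.3×0.6371) = 12.49 ft.

12.5 ft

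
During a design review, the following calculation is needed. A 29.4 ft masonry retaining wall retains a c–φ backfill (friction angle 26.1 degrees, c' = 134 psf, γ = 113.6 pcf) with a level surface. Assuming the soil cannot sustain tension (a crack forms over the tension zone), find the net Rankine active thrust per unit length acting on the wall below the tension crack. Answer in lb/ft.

14500 lb/ft

K_a = 0.3889; √K_a = 0.6237.
Tension-crack depth z_c = 2c/(γ√K_a) = 2×134/(113.6×0.6237) = 3.783 ft.
σ_a at base = K_a γ H − 2c√K_a = 0.3889×113.6×29.4 − 2×134×0.6237 = 1132 psf.
P_a = ½ × 1132 × (H − z_c) = 0.5×1132×25.62 = 14500 lb/ft.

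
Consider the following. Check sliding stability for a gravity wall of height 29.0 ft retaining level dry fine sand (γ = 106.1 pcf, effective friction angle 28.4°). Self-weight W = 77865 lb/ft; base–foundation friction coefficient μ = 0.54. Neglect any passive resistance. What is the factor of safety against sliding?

2.65

K_a = tan²(45° − 28.4°/2) = 0.3554.
P_a = ½K_aγH² = 0.5×0.3554×106.1×29.0² = 15850 lb/ft, acting at H/3 = 9.667 ft above the base.
FS_sliding = μW / P_a = 0.54×77865 / 15850 = 2.652.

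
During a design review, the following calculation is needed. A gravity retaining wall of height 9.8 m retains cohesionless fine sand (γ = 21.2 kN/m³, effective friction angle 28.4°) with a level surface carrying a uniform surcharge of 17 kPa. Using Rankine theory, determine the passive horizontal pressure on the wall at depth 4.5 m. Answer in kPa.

316 kPa

K_p = (1 + sin φ)/(1 − sin φ) = 2.814.
σ_v = γz + q = 21.2 × 4.5 + 17 = 112.4 kPa.
σ_h = K_p σ_v = 2.814 × 112.4 = 316.3 kPa.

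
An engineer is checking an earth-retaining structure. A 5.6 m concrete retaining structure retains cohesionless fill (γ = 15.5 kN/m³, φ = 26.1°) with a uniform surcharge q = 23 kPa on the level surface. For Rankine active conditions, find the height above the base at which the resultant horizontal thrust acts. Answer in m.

K_a = 0.3889.
Triangular part P₁ = ½K_aγH² = 94.53 at H/3 = 1.867 m; rectangular part P₂ = K_a q H = 50.10 at H/2 = 2.800 m.
ȳ = (P₁·1.867 + P₂·2.800)/(P₁+P₂) = 2.190 m.

2.19 m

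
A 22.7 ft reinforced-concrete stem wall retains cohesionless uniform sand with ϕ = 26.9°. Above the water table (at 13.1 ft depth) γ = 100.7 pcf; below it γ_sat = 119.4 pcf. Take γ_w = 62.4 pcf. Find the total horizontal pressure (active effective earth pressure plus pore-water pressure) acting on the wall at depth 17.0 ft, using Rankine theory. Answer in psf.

K_a = (1 − sin φ)/(1 + sin φ) = 0.3770.
γ' = 119.4 − 62.4 = 57.00 pcf.
Effective vertical stress at 17.0 ft: σ'_v = 100.7×13.1 + 57.00×3.90 = 1541 psf.
σ'_h = K_a σ'_v = 0.3770 × 1541 = 581.1 psf; u = γ_w × 3.90 = 243.4 psf.
Total σ_h = 581.1 + 243.4 = 824.5 psf.

824 psf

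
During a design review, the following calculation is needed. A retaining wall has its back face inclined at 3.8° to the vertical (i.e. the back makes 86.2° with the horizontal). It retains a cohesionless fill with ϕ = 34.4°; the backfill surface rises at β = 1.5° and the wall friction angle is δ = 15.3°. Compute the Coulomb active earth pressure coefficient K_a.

K_a = sin²(α+φ) / [sin²α · sin(α−δ) · (1 + √{sin(φ+δ)sin(φ−β) / (sin(α−δ)sin(α+β))})²].
With α = 86.2°, φ = 34.4°, δ = 15.3°, β = 1.5°: K_a = 0.2850.

0.285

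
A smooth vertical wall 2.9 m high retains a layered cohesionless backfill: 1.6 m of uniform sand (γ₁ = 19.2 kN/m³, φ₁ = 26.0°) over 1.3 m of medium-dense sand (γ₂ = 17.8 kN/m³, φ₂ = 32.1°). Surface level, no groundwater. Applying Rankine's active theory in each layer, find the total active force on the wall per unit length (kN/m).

26.4 kN/m

K_a1 = tan²(45°−26.0°/2) = 0.3905; K_a2 = tan²(45°−32.1°/2) = 0.3060.
Layer 1: σ at base = K_a1 γ₁ h₁ = 11.99 kPa; P₁ = ½×11.99×1.6 = 9.596.
Layer 2: σ_v at top = γ₁h₁ = 30.72; σ_h top = K_a2×30.72 = 9.400; σ_h base = K_a2×(30.72+17.8×1.3) = 16.48.
P₂ = ½(9.400+16.48)×1.3 = 16.82. Total P_a = 9.596+16.82 = 26.42 kN/m.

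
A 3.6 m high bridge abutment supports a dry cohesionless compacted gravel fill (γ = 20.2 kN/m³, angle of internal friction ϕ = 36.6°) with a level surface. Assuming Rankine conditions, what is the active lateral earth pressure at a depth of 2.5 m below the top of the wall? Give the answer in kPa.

K_a = (1 − sin φ)/(1 + sin φ) = 0.2530.
σ_h = K_a γ z = 0.2530 × 20.2 × 2.5 = 12.77 kPa.

12.8 kPa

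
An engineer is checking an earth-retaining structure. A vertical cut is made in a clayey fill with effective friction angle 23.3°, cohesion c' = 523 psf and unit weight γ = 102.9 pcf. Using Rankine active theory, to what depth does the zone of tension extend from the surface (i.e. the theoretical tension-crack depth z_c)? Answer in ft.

K_a = tan²(45° − 23.3°/2) = 0.4331; √K_a = 0.6581.
The active pressure is zero where K_a γ z = 2c√K_a, so z_c = 2c/(γ√K_a) = 2×523/(102.9×0.6581) = 15.45 ft.

15.4 ft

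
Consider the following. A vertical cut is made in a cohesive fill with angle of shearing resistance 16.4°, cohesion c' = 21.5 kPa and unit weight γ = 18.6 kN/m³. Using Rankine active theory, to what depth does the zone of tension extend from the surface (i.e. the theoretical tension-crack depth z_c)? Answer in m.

K_a = tan²(45° − 16.4°/2) = 0.5596; √K_a = 0.7481.
The active pressure is zero where K_a γ z = 2c√K_a, so z_c = 2c/(γ√K_a) = 2×21.5/(18.6×0.7481) = 3.090 m.

3.09 m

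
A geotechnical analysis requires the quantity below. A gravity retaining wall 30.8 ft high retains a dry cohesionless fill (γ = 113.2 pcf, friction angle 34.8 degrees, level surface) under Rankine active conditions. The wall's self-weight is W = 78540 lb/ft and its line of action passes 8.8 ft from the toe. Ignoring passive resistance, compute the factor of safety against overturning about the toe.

4.59

K_a = tan²(45° − 34.8°/2) = 0.2733.
P_a = ½K_aγH² = 0.5×0.2733×113.2×30.8² = 14670 lb/ft, acting at H/3 = 10.27 ft above the base.
Overturning moment M_o = P_a × H/3 = 14670 × 10.27 = 150700.
Resisting moment M_r = W × 8.8 = 78540 × 8.8 = 691200.
FS_overturning = M_r/M_o = 691200/150700 = 4.587.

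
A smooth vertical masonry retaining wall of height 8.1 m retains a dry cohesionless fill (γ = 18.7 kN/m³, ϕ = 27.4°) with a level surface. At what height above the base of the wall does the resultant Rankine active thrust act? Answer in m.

2.70 m

K_a = 0.3697.
The pressure distribution is triangular, so the resultant acts at H/3 above the base = 8.1/3 = 2.700 m.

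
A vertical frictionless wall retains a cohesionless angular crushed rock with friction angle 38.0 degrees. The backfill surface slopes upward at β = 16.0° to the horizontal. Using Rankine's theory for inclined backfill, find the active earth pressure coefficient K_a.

0.261

K_a = cos β · (cos β − √(cos²β − cos²φ)) / (cos β + √(cos²β − cos²φ)).
cos β = 0.9613, cos φ = 0.7880, √(cos²β − cos²φ) = 0.5505.
K_a = 0.9613 × (0.9613 − 0.5505)/(0.9613 + 0.5505) = 0.2612.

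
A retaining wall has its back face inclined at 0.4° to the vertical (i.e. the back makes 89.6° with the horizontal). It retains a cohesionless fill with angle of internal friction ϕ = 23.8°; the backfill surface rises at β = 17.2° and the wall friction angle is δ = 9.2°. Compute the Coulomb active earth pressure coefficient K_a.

K_a = sin²(α+φ) / [sin²α · sin(α−δ) · (1 + √{sin(φ+δ)sin(φ−β) / (sin(α−δ)sin(α+β))})²].
With α = 89.6°, φ = 23.8°, δ = 9.2°, β = 17.2°: K_a = 0.5402.

0.540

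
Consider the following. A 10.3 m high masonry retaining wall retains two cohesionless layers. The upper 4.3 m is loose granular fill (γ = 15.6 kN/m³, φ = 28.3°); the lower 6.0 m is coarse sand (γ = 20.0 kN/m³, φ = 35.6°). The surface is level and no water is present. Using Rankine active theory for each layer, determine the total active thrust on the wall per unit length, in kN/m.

253 kN/m

K_a1 = tan²(45°−28.3°/2) = 0.3568; K_a2 = tan²(45°−35.6°/2) = 0.2641.
Layer 1: σ at base = K_a1 γ₁ h₁ = 23.93 kPa; P₁ = ½×23.93×4.3 = 51.45.
Layer 2: σ_v at top = γ₁h₁ = 67.08; σ_h top = K_a2×67.08 = 17.72; σ_h base = K_a2×(67.08+20.0×6.0) = 49.41.
P₂ = ½(17.72+49.41)×6.0 = 201.4. Total P_a = 51.45+201.4 = 252.8 kN/m.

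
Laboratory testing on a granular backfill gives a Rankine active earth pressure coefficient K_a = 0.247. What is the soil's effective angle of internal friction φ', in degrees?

37.1°

K_a = tan²(45° − φ/2) ⇒ 45° − φ/2 = arctan(√0.247) = 26.43°.
φ = 2(45° − 26.43°) = 37.15°.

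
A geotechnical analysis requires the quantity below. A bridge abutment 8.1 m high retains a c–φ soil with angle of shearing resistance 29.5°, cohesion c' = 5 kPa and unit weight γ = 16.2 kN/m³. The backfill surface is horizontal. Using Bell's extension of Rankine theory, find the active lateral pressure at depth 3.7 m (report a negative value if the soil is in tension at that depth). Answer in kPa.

14.6 kPa

K_a = (1 − sin φ)/(1 + sin φ) = 0.3401.
σ_a = K_a γ z − 2c√K_a = 0.3401×16.2×3.7 − 2×5×0.5832 = 14.55 kPa.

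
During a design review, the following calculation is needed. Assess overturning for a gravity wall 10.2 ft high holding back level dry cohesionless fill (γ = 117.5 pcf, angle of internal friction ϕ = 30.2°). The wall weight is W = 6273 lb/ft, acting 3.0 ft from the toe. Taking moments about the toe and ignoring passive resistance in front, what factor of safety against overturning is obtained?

K_a = tan²(45° − 30.2°/2) = 0.3307.
P_a = ½K_aγH² = 0.5×0.3307×117.5×10.2² = 2021 lb/ft, acting at H/3 = 3.400 ft above the base.
Overturning moment M_o = P_a × H/3 = 2021 × 3.400 = 6872.
Resisting moment M_r = W × 3.0 = 6273 × 3.0 = 18820.
FS_overturning = M_r/M_o = 18820/6872 = 2.739.

2.74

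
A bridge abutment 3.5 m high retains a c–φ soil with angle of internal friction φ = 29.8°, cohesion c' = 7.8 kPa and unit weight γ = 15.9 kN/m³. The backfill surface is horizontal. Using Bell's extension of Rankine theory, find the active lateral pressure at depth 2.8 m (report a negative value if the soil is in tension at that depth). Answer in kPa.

K_a = (1 − sin φ)/(1 + sin φ) = 0.3360.
σ_a = K_a γ z − 2c√K_a = 0.3360×15.9×2.8 − 2×7.8×0.5797 = 5.917 kPa.

5.92 kPa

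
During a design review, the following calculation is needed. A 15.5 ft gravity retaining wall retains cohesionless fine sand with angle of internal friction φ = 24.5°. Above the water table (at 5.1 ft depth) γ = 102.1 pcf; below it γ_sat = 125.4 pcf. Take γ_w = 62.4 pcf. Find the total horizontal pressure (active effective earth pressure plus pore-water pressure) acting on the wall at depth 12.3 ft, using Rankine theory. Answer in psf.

852 psf

K_a = (1 − sin φ)/(1 + sin φ) = 0.4137.
γ' = 125.4 − 62.4 = 63.00 pcf.
Effective vertical stress at 12.3 ft: σ'_v = 102.1×5.1 + 63.00×7.20 = 974.3 psf.
σ'_h = K_a σ'_v = 0.4137 × 974.3 = 403.1 psf; u = γ_w × 7.20 = 449.3 psf.
Total σ_h = 403.1 + 449.3 = 852.4 psf.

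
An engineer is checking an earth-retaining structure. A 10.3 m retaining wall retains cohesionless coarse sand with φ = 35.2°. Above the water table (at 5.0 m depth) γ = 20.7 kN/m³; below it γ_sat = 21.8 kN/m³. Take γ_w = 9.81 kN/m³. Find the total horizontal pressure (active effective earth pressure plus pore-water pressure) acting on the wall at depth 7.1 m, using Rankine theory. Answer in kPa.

K_a = (1 − sin φ)/(1 + sin φ) = 0.2687.
γ' = 21.8 − 9.81 = 11.99 kN/m³.
Effective vertical stress at 7.1 m: σ'_v = 20.7×5.0 + 11.99×2.10 = 128.7 kPa.
σ'_h = K_a σ'_v = 0.2687 × 128.7 = 34.57 kPa; u = γ_w × 2.10 = 20.60 kPa.
Total σ_h = 34.57 + 20.60 = 55.18 kPa.

55.2 kPa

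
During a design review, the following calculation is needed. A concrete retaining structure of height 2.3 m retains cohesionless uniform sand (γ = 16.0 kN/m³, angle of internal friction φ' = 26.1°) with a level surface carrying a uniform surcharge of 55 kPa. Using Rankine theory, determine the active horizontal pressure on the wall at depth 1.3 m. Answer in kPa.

K_a = (1 − sin φ)/(1 + sin φ) = 0.3889.
σ_v = γz + q = 16.0 × 1.3 + 55 = 75.80 kPa.
σ_h = K_a σ_v = 0.3889 × 75.80 = 29.48 kPa.

29.5 kPa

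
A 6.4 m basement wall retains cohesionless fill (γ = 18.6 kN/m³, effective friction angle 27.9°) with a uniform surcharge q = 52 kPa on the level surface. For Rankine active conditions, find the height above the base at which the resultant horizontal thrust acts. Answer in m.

K_a = 0.3625.
Triangular part P₁ = ½K_aγH² = 138.1 at H/3 = 2.133 m; rectangular part P₂ = K_a q H = 120.6 at H/2 = 3.200 m.
ȳ = (P₁·2.133 + P₂·3.200)/(P₁+P₂) = 2.631 m.

2.63 m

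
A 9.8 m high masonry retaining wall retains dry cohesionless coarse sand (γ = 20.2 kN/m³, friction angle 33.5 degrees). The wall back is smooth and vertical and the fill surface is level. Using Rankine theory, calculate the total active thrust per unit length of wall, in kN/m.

280 kN/m

K_a = tan²(45° − φ/2) = 0.2887.
P_a = ½ K_a γ H² = 0.5 × 0.2887 × 20.2 × 9.8² = 280.1 kN/m.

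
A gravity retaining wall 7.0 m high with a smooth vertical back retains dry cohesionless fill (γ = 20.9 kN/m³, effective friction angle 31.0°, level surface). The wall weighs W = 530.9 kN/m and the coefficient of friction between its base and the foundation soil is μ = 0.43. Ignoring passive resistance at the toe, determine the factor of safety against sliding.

1.39

K_a = tan²(45° − 31.0°/2) = 0.3201.
P_a = ½K_aγH² = 0.5×0.3201×20.9×7.0² = 163.9 kN/m, acting at H/3 = 2.333 m above the base.
FS_sliding = μW / P_a = 0.43×530.9 / 163.9 = 1.393.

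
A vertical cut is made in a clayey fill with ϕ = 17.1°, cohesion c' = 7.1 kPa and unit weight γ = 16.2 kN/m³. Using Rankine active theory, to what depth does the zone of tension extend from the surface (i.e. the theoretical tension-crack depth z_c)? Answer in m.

1.19 m

K_a = tan²(45° − 17.1°/2) = 0.5455; √K_a = 0.7386.
The active pressure is zero where K_a γ z = 2c√K_a, so z_c = 2c/(γ√K_a) = 2×7.1/(16.2×0.7386) = 1.187 m.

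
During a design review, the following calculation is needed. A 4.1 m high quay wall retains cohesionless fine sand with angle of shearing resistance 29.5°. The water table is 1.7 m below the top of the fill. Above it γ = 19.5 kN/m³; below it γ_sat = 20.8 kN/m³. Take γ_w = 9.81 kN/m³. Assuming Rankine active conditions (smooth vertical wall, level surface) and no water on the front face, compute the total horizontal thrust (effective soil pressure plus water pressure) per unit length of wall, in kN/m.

75.7 kN/m

K_a = tan²(45° − φ/2) = 0.3401.
γ' = 20.8 − 9.81 = 10.99 kN/m³. Depth below WT = 2.4 m.
σ'_h at WT = K_a γ d_w = 11.27 kPa; at base = 11.27 + K_a γ' × 2.4 = 20.24 kPa.
P₁ (0–1.7 m) = ½×11.27×1.7 = 9.583. P₂ (1.7–4.1 m) = ½(11.27+20.24)×2.4 = 37.82.
P_w = ½ γ_w h₂² = 0.5×9.81×2.4² = 28.25. Total = 9.583+37.82+28.25 = 75.66 kN/m.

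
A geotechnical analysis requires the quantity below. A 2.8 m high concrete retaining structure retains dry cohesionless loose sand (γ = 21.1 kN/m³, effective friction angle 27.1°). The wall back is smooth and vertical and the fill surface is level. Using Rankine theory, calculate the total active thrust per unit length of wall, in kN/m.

30.9 kN/m

K_a = tan²(45° − φ/2) = 0.3741.
P_a = ½ K_a γ H² = 0.5 × 0.3741 × 21.1 × 2.8² = 30.94 kN/m.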